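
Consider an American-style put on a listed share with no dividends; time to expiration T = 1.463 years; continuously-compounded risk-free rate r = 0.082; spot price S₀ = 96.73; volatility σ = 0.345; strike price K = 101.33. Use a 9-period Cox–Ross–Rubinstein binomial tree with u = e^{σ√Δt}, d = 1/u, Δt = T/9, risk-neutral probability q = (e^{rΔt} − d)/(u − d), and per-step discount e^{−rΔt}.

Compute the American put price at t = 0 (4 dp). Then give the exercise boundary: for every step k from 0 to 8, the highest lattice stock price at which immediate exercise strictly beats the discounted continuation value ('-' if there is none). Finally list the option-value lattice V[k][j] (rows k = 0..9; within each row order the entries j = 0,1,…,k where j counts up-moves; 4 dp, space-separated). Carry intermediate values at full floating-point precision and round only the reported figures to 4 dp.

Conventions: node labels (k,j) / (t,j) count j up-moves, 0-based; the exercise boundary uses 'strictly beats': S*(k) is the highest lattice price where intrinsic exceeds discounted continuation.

price = 14.0620
boundary = - - 73.2390 63.7284 73.2390 63.7284 73.2390 63.7284 73.2390
tree:
14.0620
20.1786 8.6314
28.0910 13.2056 4.5210
37.6016 19.6017 7.4875 1.8270
45.8772 28.0910 12.0667 3.3425 0.4382
53.0781 37.6016 18.8012 5.9981 0.9125 0.0000
59.3440 45.8772 28.0910 10.4865 1.9002 0.0000 0.0000
64.7961 53.0781 37.6016 17.6636 3.9571 0.0000 0.0000 0.0000
69.5403 59.3440 45.8772 28.0910 8.2407 0.0000 0.0000 0.0000 0.0000
73.6684 64.7961 53.0781 37.6016 17.1611 0.0000 0.0000 0.0000 0.0000 0.0000

Δt=0.16256, u=1.14924, d=0.87014, q=0.51336, disc=e^(-rΔt)=0.98676
k=9 terminal: V=max(K-S,0) → 73.6684 64.7961 53.0781 37.6016 17.1611 0.0000 0.0000 0.0000 0.0000 0.0000
k=8: j=0 S=31.7897 intr=69.5403 cont=68.1986 V=69.5403[EX]; j=1 S=41.9860 intr=59.3440 cont=58.0022 V=59.3440[EX]; j=2 S=55.4528 intr=45.8772 cont=44.5354 V=45.8772[EX]; j=3 S=73.2390 intr=28.0910 cont=26.7493 V=28.0910[EX]; j=4 S=96.7300 intr=4.6000 cont=8.2407 V=8.2407[hold]; j=5 S=127.7556 intr=0.0000 cont=0.0000 V=0.0000[hold]; j=6 S=168.7325 intr=0.0000 cont=0.0000 V=0.0000[hold]; j=7 S=222.8525 intr=0.0000 cont=0.0000 V=0.0000[hold]; j=8 S=294.3311 intr=0.0000 cont=0.0000 V=0.0000[hold]  S*(8)=73.2390
k=7: j=0 S=36.5339 intr=64.7961 cont=63.4544 V=64.7961[EX]; j=1 S=48.2519 intr=53.0781 cont=51.7364 V=53.0781[EX]; j=2 S=63.7284 intr=37.6016 cont=36.2599 V=37.6016[EX]; j=3 S=84.1689 intr=17.1611 cont=17.6636 V=17.6636[hold]; j=4 S=111.1656 intr=0.0000 cont=3.9571 V=3.9571[hold]; j=5 S=146.8214 intr=0.0000 cont=0.0000 V=0.0000[hold]; j=6 S=193.9135 intr=0.0000 cont=0.0000 V=0.0000[hold]; j=7 S=256.1101 intr=0.0000 cont=0.0000 V=0.0000[hold]  S*(7)=63.7284
k=6: j=0 S=41.9860 intr=59.3440 cont=58.0022 V=59.3440[EX]; j=1 S=55.4528 intr=45.8772 cont=44.5354 V=45.8772[EX]; j=2 S=73.2390 intr=28.0910 cont=27.0038 V=28.0910[EX]; j=3 S=96.7300 intr=4.6000 cont=10.4865 V=10.4865[hold]; j=4 S=127.7556 intr=0.0000 cont=1.9002 V=1.9002[hold]; j=5 S=168.7325 intr=0.0000 cont=0.0000 V=0.0000[hold]; j=6 S=222.8525 intr=0.0000 cont=0.0000 V=0.0000[hold]  S*(6)=73.2390
k=5: j=0 S=48.2519 intr=53.0781 cont=51.7364 V=53.0781[EX]; j=1 S=63.7284 intr=37.6016 cont=36.2599 V=37.6016[EX]; j=2 S=84.1689 intr=17.1611 cont=18.8012 V=18.8012[hold]; j=3 S=111.1656 intr=0.0000 cont=5.9981 V=5.9981[hold]; j=4 S=146.8214 intr=0.0000 cont=0.9125 V=0.9125[hold]; j=5 S=193.9135 intr=0.0000 cont=0.0000 V=0.0000[hold]  S*(5)=63.7284
k=4: j=0 S=55.4528 intr=45.8772 cont=44.5354 V=45.8772[EX]; j=1 S=73.2390 intr=28.0910 cont=27.5801 V=28.0910[EX]; j=2 S=96.7300 intr=4.6000 cont=12.0667 V=12.0667[hold]; j=3 S=127.7556 intr=0.0000 cont=3.3425 V=3.3425[hold]; j=4 S=168.7325 intr=0.0000 cont=0.4382 V=0.4382[hold]  S*(4)=73.2390
k=3: j=0 S=63.7284 intr=37.6016 cont=36.2599 V=37.6016[EX]; j=1 S=84.1689 intr=17.1611 cont=19.6017 V=19.6017[hold]; j=2 S=111.1656 intr=0.0000 cont=7.4875 V=7.4875[hold]; j=3 S=146.8214 intr=0.0000 cont=1.8270 V=1.8270[hold]  S*(3)=63.7284
k=2: j=0 S=73.2390 intr=28.0910 cont=27.9856 V=28.0910[EX]; j=1 S=96.7300 intr=4.6000 cont=13.2056 V=13.2056[hold]; j=2 S=127.7556 intr=0.0000 cont=4.5210 V=4.5210[hold]  S*(2)=73.2390
k=1: j=0 S=84.1689 intr=17.1611 cont=20.1786 V=20.1786[hold]; j=1 S=111.1656 intr=0.0000 cont=8.6314 V=8.6314[hold]  S*(1)=-
k=0: j=0 S=96.7300 intr=4.6000 cont=14.0620 V=14.0620[hold]  S*(0)=-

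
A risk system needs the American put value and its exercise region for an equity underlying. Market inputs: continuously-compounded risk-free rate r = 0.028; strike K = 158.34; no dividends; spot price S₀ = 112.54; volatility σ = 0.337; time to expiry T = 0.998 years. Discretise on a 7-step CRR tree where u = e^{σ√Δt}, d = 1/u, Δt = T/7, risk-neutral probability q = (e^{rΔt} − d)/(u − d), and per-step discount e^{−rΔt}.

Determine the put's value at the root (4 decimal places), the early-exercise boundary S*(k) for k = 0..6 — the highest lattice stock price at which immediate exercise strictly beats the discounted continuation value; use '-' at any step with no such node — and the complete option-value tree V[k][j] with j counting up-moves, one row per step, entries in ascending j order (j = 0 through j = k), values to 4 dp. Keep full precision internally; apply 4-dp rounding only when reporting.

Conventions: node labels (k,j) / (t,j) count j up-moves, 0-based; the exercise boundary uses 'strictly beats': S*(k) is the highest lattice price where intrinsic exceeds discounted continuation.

params: Δt=0.14257 u=1.13570 d=0.88052 q=0.48391 e^(-rΔt)=0.99602
t_7 payoffs: 112.1583 98.7745 81.5120 59.2467 30.5287 0.0000 0.0000 0.0000
t_6: node(6,0) S=52.4484 payoff=105.8916 vs cont=105.2608 → 105.8916 [stop]  node(6,1) S=67.6483 payoff=90.6917 vs cont=90.0609 → 90.6917 [stop]  node(6,2) S=87.2533 payoff=71.0867 vs cont=70.4559 → 71.0867 [stop]  node(6,3) S=112.5400 payoff=45.8000 vs cont=45.1692 → 45.8000 [stop]  node(6,4) S=145.1550 payoff=13.1850 vs cont=15.6929 → 15.6929 [wait]  node(6,5) S=187.2220 payoff=0.0000 vs cont=0.0000 → 0.0000 [wait]  node(6,6) S=241.4804 payoff=0.0000 vs cont=0.0000 → 0.0000 [wait]  ⇒ S*(6)=112.5400
t_5: node(5,0) S=59.5655 payoff=98.7745 vs cont=98.1437 → 98.7745 [stop]  node(5,1) S=76.8280 payoff=81.5120 vs cont=80.8812 → 81.5120 [stop]  node(5,2) S=99.0933 payoff=59.2467 vs cont=58.6158 → 59.2467 [stop]  node(5,3) S=127.8113 payoff=30.5287 vs cont=31.1065 → 31.1065 [wait]  node(5,4) S=164.8521 payoff=0.0000 vs cont=8.0667 → 8.0667 [wait]  node(5,5) S=212.6275 payoff=0.0000 vs cont=0.0000 → 0.0000 [wait]  ⇒ S*(5)=99.0933
t_4: node(4,0) S=67.6483 payoff=90.6917 vs cont=90.0609 → 90.6917 [stop]  node(4,1) S=87.2533 payoff=71.0867 vs cont=70.4559 → 71.0867 [stop]  node(4,2) S=112.5400 payoff=45.8000 vs cont=45.4477 → 45.8000 [stop]  node(4,3) S=145.1550 payoff=13.1850 vs cont=19.8779 → 19.8779 [wait]  node(4,4) S=187.2220 payoff=0.0000 vs cont=4.1466 → 4.1466 [wait]  ⇒ S*(4)=112.5400
t_3: node(3,0) S=76.8280 payoff=81.5120 vs cont=80.8812 → 81.5120 [stop]  node(3,1) S=99.0933 payoff=59.2467 vs cont=58.6158 → 59.2467 [stop]  node(3,2) S=127.8113 payoff=30.5287 vs cont=33.1236 → 33.1236 [wait]  node(3,3) S=164.8521 payoff=0.0000 vs cont=12.2166 → 12.2166 [wait]  ⇒ S*(3)=99.0933
t_2: node(2,0) S=87.2533 payoff=71.0867 vs cont=70.4559 → 71.0867 [stop]  node(2,1) S=112.5400 payoff=45.8000 vs cont=46.4199 → 46.4199 [wait]  node(2,2) S=145.1550 payoff=13.1850 vs cont=22.9149 → 22.9149 [wait]  ⇒ S*(2)=87.2533
t_1: node(1,0) S=99.0933 payoff=59.2467 vs cont=58.9146 → 59.2467 [stop]  node(1,1) S=127.8113 payoff=30.5287 vs cont=34.9061 → 34.9061 [wait]  ⇒ S*(1)=99.0933
t_0: node(0,0) S=112.5400 payoff=45.8000 vs cont=47.2790 → 47.2790 [wait]  ⇒ S*(0)=-

price = 47.2790
boundary = - 99.0933 87.2533 99.0933 112.5400 99.0933 112.5400
tree:
47.2790
59.2467 34.9061
71.0867 46.4199 22.9149
81.5120 59.2467 33.1236 12.2166
90.6917 71.0867 45.8000 19.8779 4.1466
98.7745 81.5120 59.2467 31.1065 8.0667 0.0000
105.8916 90.6917 71.0867 45.8000 15.6929 0.0000 0.0000
112.1583 98.7745 81.5120 59.2467 30.5287 0.0000 0.0000 0.0000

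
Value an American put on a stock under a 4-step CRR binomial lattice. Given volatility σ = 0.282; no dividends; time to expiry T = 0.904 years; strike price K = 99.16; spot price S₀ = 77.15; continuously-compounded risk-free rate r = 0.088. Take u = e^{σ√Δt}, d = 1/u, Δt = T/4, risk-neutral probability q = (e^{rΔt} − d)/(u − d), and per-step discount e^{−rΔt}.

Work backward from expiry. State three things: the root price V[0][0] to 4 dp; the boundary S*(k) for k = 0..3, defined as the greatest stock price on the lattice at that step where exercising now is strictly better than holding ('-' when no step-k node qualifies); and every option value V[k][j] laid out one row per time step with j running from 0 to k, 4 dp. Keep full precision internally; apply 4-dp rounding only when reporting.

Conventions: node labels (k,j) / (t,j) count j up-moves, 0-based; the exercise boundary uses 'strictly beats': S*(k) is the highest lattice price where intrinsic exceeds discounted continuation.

Δt=0.22600, u=1.14346, d=0.87454, q=0.54123, disc=e^(-rΔt)=0.98031
k=4 terminal: V=max(K-S,0) → 54.0318 40.1546 22.0100 0.0000 0.0000
k=3: j=0 S=51.6024 intr=47.5576 cont=45.6050 V=47.5576[EX]; j=1 S=67.4705 intr=31.6895 cont=29.7369 V=31.6895[EX]; j=2 S=88.2182 intr=10.9418 cont=9.8987 V=10.9418[EX]; j=3 S=115.3459 intr=0.0000 cont=0.0000 V=0.0000[hold]  S*(3)=88.2182
k=2: j=0 S=59.0054 intr=40.1546 cont=38.2020 V=40.1546[EX]; j=1 S=77.1500 intr=22.0100 cont=20.0574 V=22.0100[EX]; j=2 S=100.8742 intr=0.0000 cont=4.9210 V=4.9210[hold]  S*(2)=77.1500
k=1: j=0 S=67.4705 intr=31.6895 cont=29.7369 V=31.6895[EX]; j=1 S=88.2182 intr=10.9418 cont=12.5096 V=12.5096[hold]  S*(1)=67.4705
k=0: j=0 S=77.1500 intr=22.0100 cont=20.8892 V=22.0100[EX]  S*(0)=77.1500

price = 22.0100
boundary = 77.1500 67.4705 77.1500 88.2182
tree:
22.0100
31.6895 12.5096
40.1546 22.0100 4.9210
47.5576 31.6895 10.9418 0.0000
54.0318 40.1546 22.0100 0.0000 0.0000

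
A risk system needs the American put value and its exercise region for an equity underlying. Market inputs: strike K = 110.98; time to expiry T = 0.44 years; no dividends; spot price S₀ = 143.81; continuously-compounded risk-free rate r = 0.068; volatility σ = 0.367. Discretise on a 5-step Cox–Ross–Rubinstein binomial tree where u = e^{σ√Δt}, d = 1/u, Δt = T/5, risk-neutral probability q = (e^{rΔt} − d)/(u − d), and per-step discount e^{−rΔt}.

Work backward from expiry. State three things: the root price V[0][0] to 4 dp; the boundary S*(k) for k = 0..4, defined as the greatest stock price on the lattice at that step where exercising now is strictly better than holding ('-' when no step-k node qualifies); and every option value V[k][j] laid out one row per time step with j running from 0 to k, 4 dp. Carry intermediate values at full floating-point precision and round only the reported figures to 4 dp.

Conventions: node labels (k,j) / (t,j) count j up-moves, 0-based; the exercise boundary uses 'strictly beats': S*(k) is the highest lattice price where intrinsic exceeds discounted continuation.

Δt=0.08800  u=1.11502  d=0.89685  q=0.50032  discount=0.99403
step 5 (expiry): payoffs max(K−S,0) = 27.5386 7.2404 0.0000 0.0000 0.0000 0.0000
step 4: (k=4,j=0): S=93.0385, K−S=17.9415, hold=17.2793 ⇒ V=17.9415 exercise | (k=4,j=1): S=115.6714, K−S=0.0000, hold=3.5963 ⇒ V=3.5963 continue | (k=4,j=2): S=143.8100, K−S=0.0000, hold=0.0000 ⇒ V=0.0000 continue | (k=4,j=3): S=178.7937, K−S=0.0000, hold=0.0000 ⇒ V=0.0000 continue | (k=4,j=4): S=222.2876, K−S=0.0000, hold=0.0000 ⇒ V=0.0000 continue  boundary S*=93.0385
step 3: (k=3,j=0): S=103.7396, K−S=7.2404, hold=10.7001 ⇒ V=10.7001 continue | (k=3,j=1): S=128.9756, K−S=0.0000, hold=1.7863 ⇒ V=1.7863 continue | (k=3,j=2): S=160.3506, K−S=0.0000, hold=0.0000 ⇒ V=0.0000 continue | (k=3,j=3): S=199.3580, K−S=0.0000, hold=0.0000 ⇒ V=0.0000 continue  boundary S*=-
step 2: (k=2,j=0): S=115.6714, K−S=0.0000, hold=6.2031 ⇒ V=6.2031 continue | (k=2,j=1): S=143.8100, K−S=0.0000, hold=0.8872 ⇒ V=0.8872 continue | (k=2,j=2): S=178.7937, K−S=0.0000, hold=0.0000 ⇒ V=0.0000 continue  boundary S*=-
step 1: (k=1,j=0): S=128.9756, K−S=0.0000, hold=3.5223 ⇒ V=3.5223 continue | (k=1,j=1): S=160.3506, K−S=0.0000, hold=0.4407 ⇒ V=0.4407 continue  boundary S*=-
step 0: (k=0,j=0): S=143.8100, K−S=0.0000, hold=1.9687 ⇒ V=1.9687 continue  boundary S*=-

price = 1.9687
boundary = - - - - 93.0385
tree:
1.9687
3.5223 0.4407
6.2031 0.8872 0.0000
10.7001 1.7863 0.0000 0.0000
17.9415 3.5963 0.0000 0.0000 0.0000
27.5386 7.2404 0.0000 0.0000 0.0000 0.0000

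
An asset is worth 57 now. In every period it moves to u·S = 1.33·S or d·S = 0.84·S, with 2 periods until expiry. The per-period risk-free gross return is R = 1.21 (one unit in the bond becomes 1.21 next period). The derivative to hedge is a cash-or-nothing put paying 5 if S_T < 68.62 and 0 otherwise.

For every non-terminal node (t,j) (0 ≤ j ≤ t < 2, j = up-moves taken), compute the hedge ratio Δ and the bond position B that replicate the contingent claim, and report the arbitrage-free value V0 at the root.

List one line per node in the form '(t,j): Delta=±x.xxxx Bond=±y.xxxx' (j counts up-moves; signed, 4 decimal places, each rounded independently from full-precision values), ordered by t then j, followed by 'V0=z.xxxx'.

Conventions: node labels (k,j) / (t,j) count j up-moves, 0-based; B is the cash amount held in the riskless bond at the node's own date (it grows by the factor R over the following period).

Risk-neutral probability p* = (R−d)/(u−d) = (1.21−0.84)/(1.33−0.84) = 0.7551.
At maturity the claim pays: V(2,0)=5.0000, V(2,1)=5.0000, V(2,2)=0.0000
  t=1,j=0: stock 47.8800 → up 63.6804 (V=5.0000), down 40.2192 (V=5.0000). Price 4.1322; hedge Δ=0.0000, bond B=4.1322.
  t=1,j=1: stock 75.8100 → up 100.8273 (V=0.0000), down 63.6804 (V=5.0000). Price 1.0120; hedge Δ=-0.1346, bond B=11.2161.
  t=0,j=0: stock 57.0000 → up 75.8100 (V=1.0120), down 47.8800 (V=4.1322). Price 1.4679; hedge Δ=-0.1117, bond B=7.8357.
Check: Δ(0,0)·S0 + B(0,0) = 1.4679 = V0.

(0,0): Delta=-0.1117 Bond=7.8357
(1,0): Delta=0.0000 Bond=4.1322
(1,1): Delta=-0.1346 Bond=11.2161
V0=1.4679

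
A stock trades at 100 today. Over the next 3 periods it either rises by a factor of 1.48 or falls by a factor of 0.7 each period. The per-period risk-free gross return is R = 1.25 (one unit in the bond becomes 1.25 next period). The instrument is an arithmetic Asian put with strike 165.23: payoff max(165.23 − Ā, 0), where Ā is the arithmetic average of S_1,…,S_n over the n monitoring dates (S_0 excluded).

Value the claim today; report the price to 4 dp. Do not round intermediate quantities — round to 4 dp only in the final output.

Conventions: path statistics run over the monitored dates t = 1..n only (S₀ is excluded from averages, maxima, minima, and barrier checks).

price = 15.5813

Risk-neutral up-probability p* = (R−d)/(u−d) = (1.25−0.7)/(1.48−0.7) = 0.7051; the claim prices as the p*-weighted sum of path payoffs discounted by R^3.
Enumerate all 2^3 = 8 price paths (U = up ×1.48, D = down ×0.7); each path with k up-moves has probability p*^k·(1−p*)^(3−k).
DDD: Ā=51.1000, payoff=114.1300, prob=0.025639
UDD: Ā=108.0400, payoff=57.1900, prob=0.061310
DUD: Ā=82.0400, payoff=83.1900, prob=0.061310
UUD: Ā=173.4560, payoff=0.0000, prob=0.146612
DDU: Ā=63.8400, payoff=101.3900, prob=0.061310
UDU: Ā=134.9760, payoff=30.2540, prob=0.146612
DUU: Ā=108.9760, payoff=56.2540, prob=0.146612
UUU: Ā=230.4064, payoff=0.0000, prob=0.350594
Price = Σ prob·payoff / R^3 = 30.432307 / 1.953125 = 15.5813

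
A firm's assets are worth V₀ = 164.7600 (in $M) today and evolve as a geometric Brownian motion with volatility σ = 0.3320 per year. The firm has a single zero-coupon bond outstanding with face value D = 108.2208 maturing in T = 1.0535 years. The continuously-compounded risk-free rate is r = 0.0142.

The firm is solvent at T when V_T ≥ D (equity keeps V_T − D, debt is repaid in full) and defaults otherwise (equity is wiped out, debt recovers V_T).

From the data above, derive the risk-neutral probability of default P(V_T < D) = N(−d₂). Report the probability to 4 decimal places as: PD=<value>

Equity is a call on the firm's assets struck at D = 108.2208:
d₁ = [ln(V₀/D) + (r + σ²/2)T] / (σ√T)
   = [ln(164.7600/108.2208) + (0.0142 + 0.5·0.3320²)·1.0535] / (0.3320·√1.0535)
   = [0.420316 + 0.073020] / 0.340765 = 1.447731
d₂ = d₁ − σ√T = 1.447731 − 0.340765 = 1.106966
risk-neutral PD = N(−d₂) = N(-1.106966) = 0.134154

PD=0.1342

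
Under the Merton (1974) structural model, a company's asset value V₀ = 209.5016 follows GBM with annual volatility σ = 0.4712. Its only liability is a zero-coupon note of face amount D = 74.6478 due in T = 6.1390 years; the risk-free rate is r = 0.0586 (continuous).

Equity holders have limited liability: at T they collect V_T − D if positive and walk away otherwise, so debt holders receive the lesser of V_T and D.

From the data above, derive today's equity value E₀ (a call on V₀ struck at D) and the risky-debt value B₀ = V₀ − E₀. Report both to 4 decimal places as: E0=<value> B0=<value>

E0=163.6147 B0=45.8869

Work the structural quantities from V₀ = 209.5016 against face 74.6478:
d₁ = [ln(V₀/D) + (r + σ²/2)T] / (σ√T)
   = [ln(209.5016/74.6478) + (0.0586 + 0.5·0.4712²)·6.1390] / (0.4712·√6.1390)
   = [1.031950 + 1.041265] / 1.167492 = 1.775785
d₂ = d₁ − σ√T = 1.775785 − 1.167492 = 0.608292
N(d₁) = 0.962116,  N(d₂) = 0.728503,  e^(−rT) = 0.697854
E₀ = V₀·N(d₁) − D·e^(−rT)·N(d₂)
   = 209.5016·0.962116 − 74.6478·0.697854·0.728503 = 163.614691
B₀ = V₀ − E₀ = 209.5016 − 163.614691 = 45.886909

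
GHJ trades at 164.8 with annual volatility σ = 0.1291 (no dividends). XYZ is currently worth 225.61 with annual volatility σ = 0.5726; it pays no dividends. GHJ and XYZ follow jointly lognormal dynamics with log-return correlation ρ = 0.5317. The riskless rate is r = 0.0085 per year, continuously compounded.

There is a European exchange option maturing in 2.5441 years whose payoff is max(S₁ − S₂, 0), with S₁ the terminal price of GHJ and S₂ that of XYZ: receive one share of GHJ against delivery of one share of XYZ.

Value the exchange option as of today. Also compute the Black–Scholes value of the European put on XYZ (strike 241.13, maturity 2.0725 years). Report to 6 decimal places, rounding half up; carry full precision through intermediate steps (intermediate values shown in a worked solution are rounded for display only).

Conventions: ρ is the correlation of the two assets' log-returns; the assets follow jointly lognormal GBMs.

σ_eff = √(σ₁² + σ₂² − 2ρσ₁σ₂) = √(0.1291² + 0.5726² − 2·0.5317·0.1291·0.5726) = 0.515682
d₁ = (ln(S₁/S₂) + (q₂ − q₁ + σ_eff²/2)T) / (σ_eff√T) = (ln(164.8/225.61) + (0.0 − 0.0 + 0.132964)·2.5441) / 0.822525 = 0.029420
d₂ = d₁ − σ_eff√T = 0.029420 − 0.822525 = -0.793105
N(d₁) = 0.511735,  N(d₂) = 0.213858
V = S₁·e^{−q₁T}·N(d₁) − S₂·e^{−q₂T}·N(d₂) = 84.333964 − 48.248558 = 36.085406
[vanilla: XYZ put K=241.13]
σ√T = 0.5726·√2.0725 = 0.824325
d₁ = (ln(S/K) + (r+σ²/2)T) / (σ√T) = (ln(225.61/241.13) + (0.0085+0.5726²/2)·2.0725) / 0.824325 = (-0.066528 + 0.357372) / 0.824325 = 0.352827
d₂ = d₁ − σ√T = 0.352827 − 0.824325 = -0.471499
e^{−rT} = 0.982538
N(−d₁) = 0.362109,  N(−d₂) = 0.681358
price = K·e^{−rT}·N(−d₂) − S·N(−d₁) = 161.426834 − 81.695453 = 79.731381

exchange price = 36.085406
price(XYZ put K=241.13) = 79.731381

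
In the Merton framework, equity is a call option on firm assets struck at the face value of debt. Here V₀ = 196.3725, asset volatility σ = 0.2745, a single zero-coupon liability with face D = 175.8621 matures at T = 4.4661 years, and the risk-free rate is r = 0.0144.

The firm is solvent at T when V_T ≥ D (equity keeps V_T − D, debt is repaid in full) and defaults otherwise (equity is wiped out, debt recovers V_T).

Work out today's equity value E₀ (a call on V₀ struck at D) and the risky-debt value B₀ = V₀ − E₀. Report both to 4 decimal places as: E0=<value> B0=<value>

E0=58.7554 B0=137.6171

With assets at 196.3725 and a single debt payment of 175.8621 at 4.4661 years:
d₁ = [ln(V₀/D) + (r + σ²/2)T] / (σ√T)
   = [ln(196.3725/175.8621) + (0.0144 + 0.5·0.2745²)·4.4661] / (0.2745·√4.4661)
   = [0.110313 + 0.232573] / 0.580105 = 0.591076
d₂ = d₁ − σ√T = 0.591076 − 0.580105 = 0.010971
N(d₁) = 0.722765,  N(d₂) = 0.504377,  e^(−rT) = 0.937713
E₀ = V₀·N(d₁) − D·e^(−rT)·N(d₂)
   = 196.3725·0.722765 − 175.8621·0.937713·0.504377 = 58.755413
B₀ = V₀ − E₀ = 196.3725 − 58.755413 = 137.617087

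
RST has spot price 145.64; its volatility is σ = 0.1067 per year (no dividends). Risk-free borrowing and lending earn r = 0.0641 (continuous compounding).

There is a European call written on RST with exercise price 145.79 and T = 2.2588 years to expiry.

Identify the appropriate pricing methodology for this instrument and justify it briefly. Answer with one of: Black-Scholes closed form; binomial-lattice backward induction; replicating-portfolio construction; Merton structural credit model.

Key observation: a European-exercise option on RST struck at 145.79 — a GBM underlying with constant parameters — admits an analytic price: the data contain no early exercise, no discrete tree, no debt structure.

framework: Black-Scholes closed form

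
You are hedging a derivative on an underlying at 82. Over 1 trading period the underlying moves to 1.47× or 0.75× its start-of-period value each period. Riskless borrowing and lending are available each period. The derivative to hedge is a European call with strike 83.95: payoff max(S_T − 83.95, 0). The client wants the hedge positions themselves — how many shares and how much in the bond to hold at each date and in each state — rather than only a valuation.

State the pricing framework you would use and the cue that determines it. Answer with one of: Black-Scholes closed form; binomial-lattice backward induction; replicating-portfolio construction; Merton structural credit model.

Key observation: a price alone would not answer the question — the per-node share/bond construction on the spot-82, 1.47/0.75 tree is required, and only the replicating-portfolio method yields it.

framework: replicating-portfolio construction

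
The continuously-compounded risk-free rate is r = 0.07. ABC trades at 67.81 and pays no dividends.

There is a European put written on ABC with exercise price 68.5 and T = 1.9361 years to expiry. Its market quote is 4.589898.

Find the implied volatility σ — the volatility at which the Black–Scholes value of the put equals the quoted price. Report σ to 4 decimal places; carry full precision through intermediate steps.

At σ = 0.2258 the Black–Scholes value reproduces the quote:
σ√T = 0.2258·√1.9361 = 0.314187
d₁ = (ln(S/K) + (r+σ²/2)T) / (σ√T) = (ln(67.81/68.5) + (0.07+0.2258²/2)·1.9361) / 0.314187 = (-0.010124 + 0.184884) / 0.314187 = 0.556228
d₂ = d₁ − σ√T = 0.556228 − 0.314187 = 0.242042
e^{−rT} = 0.873256
N(−d₁) = 0.289027,  N(−d₂) = 0.404374
V = K·e^{−rT}·N(−d₂) − S·N(−d₁) = 24.188843 − 19.598945 = 4.589898 (the quoted price), and the Black–Scholes price is strictly increasing in σ, so σ is unique

sigma = 0.2258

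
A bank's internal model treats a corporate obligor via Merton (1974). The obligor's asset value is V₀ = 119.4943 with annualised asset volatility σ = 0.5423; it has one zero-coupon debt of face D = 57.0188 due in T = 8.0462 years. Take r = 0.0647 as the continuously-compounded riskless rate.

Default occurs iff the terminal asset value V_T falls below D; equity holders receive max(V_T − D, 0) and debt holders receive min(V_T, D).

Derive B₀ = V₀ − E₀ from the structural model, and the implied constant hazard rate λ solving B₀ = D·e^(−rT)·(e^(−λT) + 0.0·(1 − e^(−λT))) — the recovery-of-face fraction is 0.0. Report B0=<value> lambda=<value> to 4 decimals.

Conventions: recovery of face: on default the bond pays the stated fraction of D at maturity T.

Apply the equity-as-call identities (strike 57.0188, horizon 8.0462 years):
d₁ = [ln(V₀/D) + (r + σ²/2)T] / (σ√T)
   = [ln(119.4943/57.0188) + (0.0647 + 0.5·0.5423²)·8.0462] / (0.5423·√8.0462)
   = [0.739888 + 1.703740] / 1.538279 = 1.588547
d₂ = d₁ − σ√T = 1.588547 − 1.538279 = 0.050268
N(d₁) = 0.943919,  N(d₂) = 0.520046,  e^(−rT) = 0.594170
E₀ = V₀·N(d₁) − D·e^(−rT)·N(d₂)
   = 119.4943·0.943919 − 57.0188·0.594170·0.520046 = 95.174330
B₀ = V₀ − E₀ = 119.4943 − 95.174330 = 24.319970
e^(−λT) = (B₀·e^(rT)/D − 0)/(1 − 0) = (24.3200·1.683019/57.0188 − 0)/1 = 0.71785130
λ = −ln(0.71785130)/8.0462 = 0.041199

B0=24.3200 lambda=0.0412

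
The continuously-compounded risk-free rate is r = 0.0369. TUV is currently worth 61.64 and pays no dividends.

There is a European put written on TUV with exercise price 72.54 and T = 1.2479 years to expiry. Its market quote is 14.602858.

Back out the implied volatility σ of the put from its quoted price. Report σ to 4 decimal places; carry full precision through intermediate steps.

sigma = 0.3572

At σ = 0.3572 the Black–Scholes value reproduces the quote:
σ√T = 0.3572·√1.2479 = 0.399026
d₁ = (ln(S/K) + (r+σ²/2)T) / (σ√T) = (ln(61.64/72.54) + (0.0369+0.3572²/2)·1.2479) / 0.399026 = (-0.162827 + 0.125658) / 0.399026 = -0.093148
d₂ = d₁ − σ√T = -0.093148 − 0.399026 = -0.492175
e^{−rT} = 0.954997
N(−d₁) = 0.537107,  N(−d₂) = 0.688702
V = K·e^{−rT}·N(−d₂) − S·N(−d₁) = 47.710146 − 33.107288 = 14.602858 (the quoted price), and the Black–Scholes price is strictly increasing in σ, so σ is unique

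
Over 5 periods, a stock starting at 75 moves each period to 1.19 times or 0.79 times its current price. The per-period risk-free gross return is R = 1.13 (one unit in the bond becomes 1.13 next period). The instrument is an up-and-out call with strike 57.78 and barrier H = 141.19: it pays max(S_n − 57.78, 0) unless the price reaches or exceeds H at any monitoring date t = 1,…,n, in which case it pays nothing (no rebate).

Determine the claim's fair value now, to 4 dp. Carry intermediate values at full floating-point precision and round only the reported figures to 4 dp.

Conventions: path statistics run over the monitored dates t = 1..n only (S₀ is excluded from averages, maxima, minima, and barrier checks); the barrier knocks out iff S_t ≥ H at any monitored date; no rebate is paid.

price = 11.9581

With p* = (R−d)/(u−d) = 0.8500, sum probability × payoff across the paths and divide by R^5.
Enumerate all 2^5 = 32 price paths (U = up ×1.19, D = down ×0.79); each path with k up-moves has probability p*^k·(1−p*)^(5−k).
DDDDD: M=59.2500, payoff=0.0000, prob=0.000076
UDDDD: M=89.2500, payoff=0.0000, prob=0.000430
DUDDD: M=70.5075, payoff=0.0000, prob=0.000430
UUDDD: M=106.2075, payoff=0.0000, prob=0.002438
DDUDD: M=59.2500, payoff=0.0000, prob=0.000430
UDUDD: M=89.2500, payoff=0.0000, prob=0.002438
DUUDD: M=83.9039, payoff=0.0000, prob=0.002438
UUUDD: M=126.3869, payoff=21.0981, prob=0.013818
DDDUD: M=59.2500, payoff=0.0000, prob=0.000430
UDDUD: M=89.2500, payoff=0.0000, prob=0.002438
DUDUD: M=70.5075, payoff=0.0000, prob=0.002438
UUDUD: M=106.2075, payoff=21.0981, prob=0.013818
DDUUD: M=66.2841, payoff=0.0000, prob=0.002438
UDUUD: M=99.8457, payoff=21.0981, prob=0.013818
DUUUD: M=99.8457, payoff=21.0981, prob=0.013818
UUUUD: M=150.4004, payoff=0.0000, prob=0.078301
DDDDU: M=59.2500, payoff=0.0000, prob=0.000430
UDDDU: M=89.2500, payoff=0.0000, prob=0.002438
DUDDU: M=70.5075, payoff=0.0000, prob=0.002438
UUDDU: M=106.2075, payoff=21.0981, prob=0.013818
DDUDU: M=59.2500, payoff=0.0000, prob=0.002438
UDUDU: M=89.2500, payoff=21.0981, prob=0.013818
DUUDU: M=83.9039, payoff=21.0981, prob=0.013818
UUUDU: M=126.3869, payoff=61.0363, prob=0.078301
DDDUU: M=59.2500, payoff=0.0000, prob=0.002438
UDDUU: M=89.2500, payoff=21.0981, prob=0.013818
DUDUU: M=78.8781, payoff=21.0981, prob=0.013818
UUDUU: M=118.8163, payoff=61.0363, prob=0.078301
DDUUU: M=78.8781, payoff=21.0981, prob=0.013818
UDUUU: M=118.8163, payoff=61.0363, prob=0.078301
DUUUU: M=118.8163, payoff=61.0363, prob=0.078301
UUUUU: M=178.9765, payoff=0.0000, prob=0.443705
Price = Σ prob·payoff / R^5 = 22.032106 / 1.842435 = 11.9581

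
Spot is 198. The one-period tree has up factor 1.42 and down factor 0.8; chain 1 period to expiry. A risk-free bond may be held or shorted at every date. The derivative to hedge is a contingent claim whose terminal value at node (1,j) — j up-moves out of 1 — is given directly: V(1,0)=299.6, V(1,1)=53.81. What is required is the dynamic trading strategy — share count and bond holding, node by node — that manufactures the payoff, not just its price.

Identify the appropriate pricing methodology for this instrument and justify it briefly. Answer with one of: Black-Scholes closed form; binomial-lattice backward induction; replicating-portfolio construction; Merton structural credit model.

framework: replicating-portfolio construction

Key observation: the deliverable is the dynamic trading strategy on the 1-step tree (spot 198, moves 1.42 and 0.8), so the valuation must go through the node-by-node replicating-portfolio solve.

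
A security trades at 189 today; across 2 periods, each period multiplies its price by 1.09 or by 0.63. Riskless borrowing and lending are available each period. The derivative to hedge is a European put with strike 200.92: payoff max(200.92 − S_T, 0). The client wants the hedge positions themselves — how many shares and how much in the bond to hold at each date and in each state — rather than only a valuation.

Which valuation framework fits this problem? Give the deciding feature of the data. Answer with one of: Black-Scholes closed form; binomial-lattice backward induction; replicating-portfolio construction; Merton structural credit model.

framework: replicating-portfolio construction

Key observation: a price alone would not answer the question — the per-node share/bond construction on the spot-189, 1.09/0.63 tree is required, and only the replicating-portfolio method yields it.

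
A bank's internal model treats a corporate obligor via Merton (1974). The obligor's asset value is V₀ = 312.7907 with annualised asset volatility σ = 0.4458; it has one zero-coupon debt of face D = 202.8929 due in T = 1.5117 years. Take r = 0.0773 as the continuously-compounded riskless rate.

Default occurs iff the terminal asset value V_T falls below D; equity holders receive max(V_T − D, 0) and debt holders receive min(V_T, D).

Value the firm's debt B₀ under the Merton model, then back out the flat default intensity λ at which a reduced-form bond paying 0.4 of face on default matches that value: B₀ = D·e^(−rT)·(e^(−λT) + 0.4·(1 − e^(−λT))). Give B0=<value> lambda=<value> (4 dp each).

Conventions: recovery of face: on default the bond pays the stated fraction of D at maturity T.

Equity is a call on the firm's assets struck at D = 202.8929:
d₁ = [ln(V₀/D) + (r + σ²/2)T] / (σ√T)
   = [ln(312.7907/202.8929) + (0.0773 + 0.5·0.4458²)·1.5117] / (0.4458·√1.5117)
   = [0.432856 + 0.267070] / 0.548116 = 1.276966
d₂ = d₁ − σ√T = 1.276966 − 0.548116 = 0.728850
N(d₁) = 0.899193,  N(d₂) = 0.766953,  e^(−rT) = 0.889715
E₀ = V₀·N(d₁) − D·e^(−rT)·N(d₂)
   = 312.7907·0.899193 − 202.8929·0.889715·0.766953 = 142.811243
B₀ = V₀ − E₀ = 312.7907 − 142.811243 = 169.979457
e^(−λT) = (B₀·e^(rT)/D − 0.4)/(1 − 0.4) = (169.9795·1.123956/202.8929 − 0.4)/0.6 = 0.90271174
λ = −ln(0.90271174)/1.5117 = 0.067707

B0=169.9795 lambda=0.0677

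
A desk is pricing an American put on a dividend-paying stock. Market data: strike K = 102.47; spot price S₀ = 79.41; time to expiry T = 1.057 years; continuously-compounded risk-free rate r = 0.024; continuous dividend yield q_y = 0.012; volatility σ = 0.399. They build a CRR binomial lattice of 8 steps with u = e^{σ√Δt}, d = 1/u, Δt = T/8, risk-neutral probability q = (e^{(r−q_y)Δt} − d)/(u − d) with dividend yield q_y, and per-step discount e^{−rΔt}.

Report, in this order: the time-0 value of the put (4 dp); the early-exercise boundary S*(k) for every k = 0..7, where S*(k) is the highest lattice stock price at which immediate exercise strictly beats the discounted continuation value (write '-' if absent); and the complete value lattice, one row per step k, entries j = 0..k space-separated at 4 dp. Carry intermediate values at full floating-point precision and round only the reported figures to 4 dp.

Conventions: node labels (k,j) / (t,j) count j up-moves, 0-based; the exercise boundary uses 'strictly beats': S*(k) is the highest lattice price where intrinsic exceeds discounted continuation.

params: Δt=0.13212 u=1.15608 d=0.86499 q=0.46926 e^(-rΔt)=0.99683
t_8 payoffs: 77.5825 69.2075 58.0143 43.0543 23.0600 0.0000 0.0000 0.0000 0.0000
t_7: node(7,0) S=28.7718 payoff=73.6982 vs cont=73.4193 → 73.6982 [stop]  node(7,1) S=38.4540 payoff=64.0160 vs cont=63.7525 → 64.0160 [stop]  node(7,2) S=51.3943 payoff=51.0757 vs cont=50.8327 → 51.0757 [stop]  node(7,3) S=68.6892 payoff=33.7808 vs cont=33.5652 → 33.7808 [stop]  node(7,4) S=91.8041 payoff=10.6659 vs cont=12.2002 → 12.2002 [wait]  node(7,5) S=122.6975 payoff=0.0000 vs cont=0.0000 → 0.0000 [wait]  node(7,6) S=163.9870 payoff=0.0000 vs cont=0.0000 → 0.0000 [wait]  node(7,7) S=219.1709 payoff=0.0000 vs cont=0.0000 → 0.0000 [wait]  ⇒ S*(7)=68.6892
t_6: node(6,0) S=33.2625 payoff=69.2075 vs cont=68.9358 → 69.2075 [stop]  node(6,1) S=44.4557 payoff=58.0143 vs cont=57.7603 → 58.0143 [stop]  node(6,2) S=59.4157 payoff=43.0543 vs cont=42.8240 → 43.0543 [stop]  node(6,3) S=79.4100 payoff=23.0600 vs cont=23.5791 → 23.5791 [wait]  node(6,4) S=106.1326 payoff=0.0000 vs cont=6.4547 → 6.4547 [wait]  node(6,5) S=141.8478 payoff=0.0000 vs cont=0.0000 → 0.0000 [wait]  node(6,6) S=189.5816 payoff=0.0000 vs cont=0.0000 → 0.0000 [wait]  ⇒ S*(6)=59.4157
t_5: node(5,0) S=38.4540 payoff=64.0160 vs cont=63.7525 → 64.0160 [stop]  node(5,1) S=51.3943 payoff=51.0757 vs cont=50.8327 → 51.0757 [stop]  node(5,2) S=68.6892 payoff=33.7808 vs cont=33.8080 → 33.8080 [wait]  node(5,3) S=91.8041 payoff=10.6659 vs cont=15.4941 → 15.4941 [wait]  node(5,4) S=122.6975 payoff=0.0000 vs cont=3.4149 → 3.4149 [wait]  node(5,5) S=163.9870 payoff=0.0000 vs cont=0.0000 → 0.0000 [wait]  ⇒ S*(5)=51.3943
t_4: node(4,0) S=44.4557 payoff=58.0143 vs cont=57.7603 → 58.0143 [stop]  node(4,1) S=59.4157 payoff=43.0543 vs cont=42.8367 → 43.0543 [stop]  node(4,2) S=79.4100 payoff=23.0600 vs cont=25.1343 → 25.1343 [wait]  node(4,3) S=106.1326 payoff=0.0000 vs cont=9.7948 → 9.7948 [wait]  node(4,4) S=141.8478 payoff=0.0000 vs cont=1.8067 → 1.8067 [wait]  ⇒ S*(4)=59.4157
t_3: node(3,0) S=51.3943 payoff=51.0757 vs cont=50.8327 → 51.0757 [stop]  node(3,1) S=68.6892 payoff=33.7808 vs cont=34.5355 → 34.5355 [wait]  node(3,2) S=91.8041 payoff=10.6659 vs cont=17.8793 → 17.8793 [wait]  node(3,3) S=122.6975 payoff=0.0000 vs cont=6.0272 → 6.0272 [wait]  ⇒ S*(3)=51.3943
t_2: node(2,0) S=59.4157 payoff=43.0543 vs cont=43.1770 → 43.1770 [wait]  node(2,1) S=79.4100 payoff=23.0600 vs cont=26.6349 → 26.6349 [wait]  node(2,2) S=106.1326 payoff=0.0000 vs cont=12.2786 → 12.2786 [wait]  ⇒ S*(2)=-
t_1: node(1,0) S=68.6892 payoff=33.7808 vs cont=35.3024 → 35.3024 [wait]  node(1,1) S=91.8041 payoff=10.6659 vs cont=19.8351 → 19.8351 [wait]  ⇒ S*(1)=-
t_0: node(0,0) S=79.4100 payoff=23.0600 vs cont=27.9555 → 27.9555 [wait]  ⇒ S*(0)=-

price = 27.9555
boundary = - - - 51.3943 59.4157 51.3943 59.4157 68.6892
tree:
27.9555
35.3024 19.8351
43.1770 26.6349 12.2786
51.0757 34.5355 17.8793 6.0272
58.0143 43.0543 25.1343 9.7948 1.8067
64.0160 51.0757 33.8080 15.4941 3.4149 0.0000
69.2075 58.0143 43.0543 23.5791 6.4547 0.0000 0.0000
73.6982 64.0160 51.0757 33.7808 12.2002 0.0000 0.0000 0.0000
77.5825 69.2075 58.0143 43.0543 23.0600 0.0000 0.0000 0.0000 0.0000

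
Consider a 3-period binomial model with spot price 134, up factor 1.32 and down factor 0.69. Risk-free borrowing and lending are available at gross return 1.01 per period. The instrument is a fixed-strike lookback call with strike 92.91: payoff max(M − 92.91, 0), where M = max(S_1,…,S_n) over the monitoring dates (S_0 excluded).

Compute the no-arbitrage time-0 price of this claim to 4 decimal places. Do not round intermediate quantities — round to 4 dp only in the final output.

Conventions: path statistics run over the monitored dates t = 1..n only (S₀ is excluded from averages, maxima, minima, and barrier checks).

price = 76.9545

With p* = (R−d)/(u−d) = 0.5079, sum probability × payoff across the paths and divide by R^3.
Enumerate all 2^3 = 8 price paths (U = up ×1.32, D = down ×0.69); each path with k up-moves has probability p*^k·(1−p*)^(3−k).
DDD: M=92.4600, payoff=0.0000, prob=0.119142
UDD: M=176.8800, payoff=83.9700, prob=0.122985
DUD: M=122.0472, payoff=29.1372, prob=0.122985
UUD: M=233.4816, payoff=140.5716, prob=0.126952
DDU: M=92.4600, payoff=0.0000, prob=0.122985
UDU: M=176.8800, payoff=83.9700, prob=0.126952
DUU: M=161.1023, payoff=68.1923, prob=0.126952
UUU: M=308.1957, payoff=215.2857, prob=0.131047
Price = Σ prob·payoff / R^3 = 79.286294 / 1.030301 = 76.9545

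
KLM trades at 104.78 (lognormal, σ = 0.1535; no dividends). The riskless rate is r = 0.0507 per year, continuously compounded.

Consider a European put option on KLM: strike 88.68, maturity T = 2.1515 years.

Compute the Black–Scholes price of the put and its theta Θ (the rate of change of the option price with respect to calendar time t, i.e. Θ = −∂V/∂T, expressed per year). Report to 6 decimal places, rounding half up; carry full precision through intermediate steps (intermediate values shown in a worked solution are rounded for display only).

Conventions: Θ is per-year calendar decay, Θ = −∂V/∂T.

price = 1.089444
Θ = -0.357885

σ√T = 0.1535·√2.1515 = 0.225154
d₁ = (ln(S/K) + (r+σ²/2)T) / (σ√T) = (ln(104.78/88.68) + (0.0507+0.1535²/2)·2.1515) / 0.225154 = (0.166829 + 0.134428) / 0.225154 = 1.338005
d₂ = d₁ − σ√T = 1.338005 − 0.225154 = 1.112851
e^{−rT} = 0.896658
N(−d₁) = 0.090447,  N(−d₂) = 0.132886
Put price V = K·e^{−rT}·N(−d₂) − S·N(−d₁) = 10.566529 − 9.477085 = 1.089444
φ(d₁) = (1/√(2π))·e^{−d₁²/2} = 0.162990
Θ = −S·φ(d₁)·σ/(2√T) + r·K·e^{−rT}·N(−d₂) = −0.893608 + 0.535723 = -0.357885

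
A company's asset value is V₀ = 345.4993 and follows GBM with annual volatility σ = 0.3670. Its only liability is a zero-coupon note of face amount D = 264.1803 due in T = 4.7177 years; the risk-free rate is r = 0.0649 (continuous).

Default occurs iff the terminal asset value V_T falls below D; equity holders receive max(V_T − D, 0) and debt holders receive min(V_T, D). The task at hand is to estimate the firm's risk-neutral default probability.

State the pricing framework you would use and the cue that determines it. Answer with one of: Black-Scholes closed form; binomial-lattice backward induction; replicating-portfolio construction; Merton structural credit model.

framework: Merton structural credit model

Key observation: the question is about default risk generated by asset-value dynamics against a debt face of 264.1803 — the structural framework prices exactly that.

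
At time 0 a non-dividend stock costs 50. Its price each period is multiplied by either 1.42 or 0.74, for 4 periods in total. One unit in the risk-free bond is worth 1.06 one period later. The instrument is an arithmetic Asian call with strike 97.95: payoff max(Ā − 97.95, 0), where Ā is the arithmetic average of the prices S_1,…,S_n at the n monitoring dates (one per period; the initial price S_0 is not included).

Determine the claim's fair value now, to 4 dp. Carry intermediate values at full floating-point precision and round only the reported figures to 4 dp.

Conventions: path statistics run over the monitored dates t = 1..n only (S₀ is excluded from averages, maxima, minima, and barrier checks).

price = 1.5465

Under the martingale measure an up-move has probability p* = 0.4706; value the claim as the probability-weighted average of per-path payoffs, discounted 4 periods at R = 1.06.
Enumerate all 2^4 = 16 price paths (U = up ×1.42, D = down ×0.74); each path with k up-moves has probability p*^k·(1−p*)^(4−k).
DDDD: Ā=24.9086, payoff=0.0000, prob=0.078555
UDDD: Ā=47.7976, payoff=0.0000, prob=0.069827
DUDD: Ā=39.2976, payoff=0.0000, prob=0.069827
UUDD: Ā=75.4090, payoff=0.0000, prob=0.062068
DDUD: Ā=33.0076, payoff=0.0000, prob=0.069827
UDUD: Ā=63.3390, payoff=0.0000, prob=0.062068
DUUD: Ā=54.8390, payoff=0.0000, prob=0.062068
UUUD: Ā=105.2315, payoff=7.2815, prob=0.055172
DDDU: Ā=28.3530, payoff=0.0000, prob=0.069827
UDDU: Ā=54.4072, payoff=0.0000, prob=0.062068
DUDU: Ā=45.9072, payoff=0.0000, prob=0.062068
UUDU: Ā=88.0921, payoff=0.0000, prob=0.055172
DDUU: Ā=39.6172, payoff=0.0000, prob=0.062068
UDUU: Ā=76.0221, payoff=0.0000, prob=0.055172
DUUU: Ā=67.5221, payoff=0.0000, prob=0.055172
UUUU: Ā=129.5695, payoff=31.6195, prob=0.049042
Price = Σ prob·payoff / R^4 = 1.952402 / 1.262477 = 1.5465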